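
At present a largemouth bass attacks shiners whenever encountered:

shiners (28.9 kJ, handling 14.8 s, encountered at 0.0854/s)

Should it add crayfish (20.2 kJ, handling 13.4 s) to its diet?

Yes

On shiners alone, R = ΣλE/(1+Σλh) = 2.468/2.264 = 1.09 kJ/s.
Profitability of crayfish: 20.2/13.4 = 1.507 kJ/s.
1.507 > 1.09, so adding crayfish raises the average — include it.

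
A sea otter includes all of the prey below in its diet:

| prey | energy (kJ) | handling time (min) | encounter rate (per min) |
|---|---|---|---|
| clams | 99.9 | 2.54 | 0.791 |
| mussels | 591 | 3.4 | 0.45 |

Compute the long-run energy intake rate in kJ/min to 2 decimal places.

76.00 kJ/min

Energy encountered per unit search time: 0.791×99.9 + 0.45×591 = 345 kJ/min.
Handling time per unit search time: 0.791×2.54 + 0.45×3.4 = 3.539.
Rate = 345/(1 + 3.539) = 76 kJ/min.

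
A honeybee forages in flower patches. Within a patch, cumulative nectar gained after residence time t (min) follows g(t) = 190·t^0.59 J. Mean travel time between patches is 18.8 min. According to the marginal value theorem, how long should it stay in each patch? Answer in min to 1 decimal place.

By the marginal value theorem, leave when the instantaneous gain rate g'(t) equals the habitat-wide average g(t)/(T + t).
g'(t) = 0.59·190·t^-0.41. Setting 0.59·190·t^-0.41 = 190·t^0.59/(18.8+t) gives 0.59(18.8+t) = t, so 0.41·t = 0.59×18.8.
t* = 0.59×18.8/0.41 = 27.05 min.

27.1 min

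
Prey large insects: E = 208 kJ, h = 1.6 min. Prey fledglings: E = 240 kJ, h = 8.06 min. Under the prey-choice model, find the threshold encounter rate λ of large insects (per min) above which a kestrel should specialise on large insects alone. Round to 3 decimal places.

0.186 per min

At the threshold, the rate on large insects alone equals the profitability of fledglings: λ·208/(1 + λ·1.6) = 240/8.06 = 29.78.
Rearranging, λ(208 − 29.78×1.6) = 29.78, so λ = 29.78/160.4 = 0.1857 per min.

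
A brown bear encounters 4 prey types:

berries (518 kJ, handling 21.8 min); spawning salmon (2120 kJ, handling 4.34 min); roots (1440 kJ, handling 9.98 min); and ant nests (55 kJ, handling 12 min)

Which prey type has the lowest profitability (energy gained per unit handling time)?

ant nests

In descending order of E/h:
spawning salmon: 2120/4.34 = 488 kJ/min
roots: 1440/9.98 = 144 kJ/min
berries: 518/21.8 = 23.8 kJ/min
ant nests: 55/12 = 4.58 kJ/min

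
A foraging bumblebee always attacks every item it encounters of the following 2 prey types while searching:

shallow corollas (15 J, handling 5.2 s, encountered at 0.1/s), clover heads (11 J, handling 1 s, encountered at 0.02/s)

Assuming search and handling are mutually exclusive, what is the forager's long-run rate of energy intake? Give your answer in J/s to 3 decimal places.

1.117 J/s

Energy encountered per unit search time: 0.1×15 + 0.02×11 = 1.72 J/s.
Handling time per unit search time: 0.1×5.2 + 0.02×1 = 0.54.
Rate = 1.72/(1 + 0.54) = 1.117 J/s.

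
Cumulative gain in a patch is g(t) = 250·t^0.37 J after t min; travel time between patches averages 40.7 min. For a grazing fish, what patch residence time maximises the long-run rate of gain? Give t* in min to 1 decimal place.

23.9 min

Optimal t* satisfies g'(t*) = g(t*)/(T + t*).
g'(t) = 0.37·250·t^-0.63. Setting 0.37·250·t^-0.63 = 250·t^0.37/(40.7+t) gives 0.37(40.7+t) = t, so 0.63·t = 0.37×40.7.
t* = 0.37×40.7/0.63 = 23.9 min.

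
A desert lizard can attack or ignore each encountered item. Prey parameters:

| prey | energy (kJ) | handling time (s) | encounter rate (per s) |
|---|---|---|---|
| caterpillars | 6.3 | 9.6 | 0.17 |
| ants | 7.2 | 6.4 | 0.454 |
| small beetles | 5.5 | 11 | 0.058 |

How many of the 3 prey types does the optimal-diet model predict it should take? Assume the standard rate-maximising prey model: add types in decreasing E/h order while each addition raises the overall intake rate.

Profitabilities (E/h, kJ/s): ants 1.12, caterpillars 0.656, small beetles 0.5. Add prey in this order while the next type's profitability exceeds the intake rate on those already taken.
Rate on top 1: 0.837. caterpillars: 0.656 < 0.837 → exclude; stop.
Optimal diet: ants — 1 of 3 types.

1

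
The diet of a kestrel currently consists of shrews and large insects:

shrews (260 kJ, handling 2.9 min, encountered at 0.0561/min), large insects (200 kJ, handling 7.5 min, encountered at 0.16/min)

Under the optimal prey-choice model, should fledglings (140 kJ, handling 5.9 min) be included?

Yes

Current rate: (0.0561×260 + 0.16×200)/(1 + 0.0561×2.9 + 0.16×7.5) = 19.72 kJ/min.
fledglings: E/h = 140/5.9 = 23.73 kJ/min.
Since 23.73 > R, including fledglings increases the long-run rate.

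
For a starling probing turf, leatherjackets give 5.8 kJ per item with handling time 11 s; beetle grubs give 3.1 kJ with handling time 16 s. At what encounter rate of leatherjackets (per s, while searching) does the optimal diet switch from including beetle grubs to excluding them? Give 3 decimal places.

0.053 per s

At the threshold, the rate on leatherjackets alone equals the profitability of beetle grubs: λ·5.8/(1 + λ·11) = 3.1/16 = 0.1938.
Rearranging, λ(5.8 − 0.1938×11) = 0.1938, so λ = 0.1938/3.669 = 0.05281 per s.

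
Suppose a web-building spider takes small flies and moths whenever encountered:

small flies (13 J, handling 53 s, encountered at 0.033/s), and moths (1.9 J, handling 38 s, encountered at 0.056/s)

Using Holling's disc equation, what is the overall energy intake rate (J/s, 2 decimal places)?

R = Σλ_iE_i / (1 + Σλ_ih_i)
Numerator: 0.033×13 + 0.056×1.9 = 0.5354
Denominator: 1 + 0.033×53 + 0.056×38 = 4.877
R = 0.5354/4.877 = 0.1098 J/s

0.11 J/s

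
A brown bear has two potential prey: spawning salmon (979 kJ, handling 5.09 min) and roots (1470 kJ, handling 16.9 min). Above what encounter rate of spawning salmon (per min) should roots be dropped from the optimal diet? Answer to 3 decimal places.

The zero-one rule: include roots iff E₂/h₂ > λE₁/(1+λh₁). Equality gives the switch point.
λE₁h₂ = E₂ + λE₂h₁ ⇒ λ = E₂/(E₁h₂ − E₂h₁) = 1470/(1.655e+04 − 7482) = 0.1622 per min.

0.162 per min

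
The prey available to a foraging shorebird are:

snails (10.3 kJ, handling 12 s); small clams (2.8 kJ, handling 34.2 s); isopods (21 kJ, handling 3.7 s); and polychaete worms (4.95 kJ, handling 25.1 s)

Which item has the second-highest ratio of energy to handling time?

snails

In descending order of E/h:
isopods: 21/3.7 = 5.68 kJ/s
snails: 10.3/12 = 0.858 kJ/s
polychaete worms: 4.95/25.1 = 0.197 kJ/s
small clams: 2.8/34.2 = 0.0819 kJ/s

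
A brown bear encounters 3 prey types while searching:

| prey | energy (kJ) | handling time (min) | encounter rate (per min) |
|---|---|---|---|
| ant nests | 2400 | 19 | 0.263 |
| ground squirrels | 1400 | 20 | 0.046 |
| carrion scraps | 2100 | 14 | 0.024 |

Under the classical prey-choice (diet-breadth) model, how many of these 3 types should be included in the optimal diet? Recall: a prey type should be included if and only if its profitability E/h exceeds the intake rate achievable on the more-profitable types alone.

2

E/h in descending order: carrion scraps 150, ant nests 126, ground squirrels 70 kJ/min. The optimal diet is the largest prefix of this list for which every included type satisfies E_i/h_i > R on the types above it.
Rate on top 1: 37.72. ant nests: 126 > 37.72 → include.
Rate on top 2: 107.6. ground squirrels: 70 < 107.6 → exclude; stop.
Optimal diet: carrion scraps, ant nests — 2 of 3 types.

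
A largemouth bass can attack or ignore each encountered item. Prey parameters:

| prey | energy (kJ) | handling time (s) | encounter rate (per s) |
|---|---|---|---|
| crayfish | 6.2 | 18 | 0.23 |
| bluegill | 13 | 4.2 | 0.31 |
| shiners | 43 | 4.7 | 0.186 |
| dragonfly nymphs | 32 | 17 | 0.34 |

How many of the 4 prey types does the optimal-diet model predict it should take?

1

E/h in descending order: shiners 9.15, bluegill 3.1, dragonfly nymphs 1.88, crayfish 0.344 kJ/s. The optimal diet is the largest prefix of this list for which every included type satisfies E_i/h_i > R on the types above it.
Rate on top 1: 4.267. bluegill: 3.1 < 4.267 → exclude; stop.
Optimal diet: shiners — 1 of 4 types.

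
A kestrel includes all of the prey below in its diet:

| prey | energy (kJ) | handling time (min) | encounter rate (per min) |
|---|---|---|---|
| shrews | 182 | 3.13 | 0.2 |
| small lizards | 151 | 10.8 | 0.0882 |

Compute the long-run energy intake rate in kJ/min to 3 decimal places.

19.281 kJ/min

R = Σλ_iE_i / (1 + Σλ_ih_i)
Numerator: 0.2×182 + 0.0882×151 = 49.72
Denominator: 1 + 0.2×3.13 + 0.0882×10.8 = 2.579
R = 49.72/2.579 = 19.28 kJ/min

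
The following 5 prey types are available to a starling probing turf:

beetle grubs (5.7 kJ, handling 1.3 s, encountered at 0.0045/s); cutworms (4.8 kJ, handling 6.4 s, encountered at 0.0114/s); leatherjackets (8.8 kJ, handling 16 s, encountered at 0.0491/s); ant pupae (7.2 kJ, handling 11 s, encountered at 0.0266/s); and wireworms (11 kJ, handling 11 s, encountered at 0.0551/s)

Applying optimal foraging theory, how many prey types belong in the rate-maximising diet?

5

Rank by E/h (kJ/s): beetle grubs 4.38, wireworms 1, cutworms 0.75, ant pupae 0.655, leatherjackets 0.55. Include each in turn until the next type's E/h falls below the running intake rate.
Rate on top 1: 0.0255. wireworms: 1 > 0.0255 → include.
Rate on top 2: 0.3919. cutworms: 0.75 > 0.3919 → include.
Rate on top 3: 0.4074. ant pupae: 0.655 > 0.4074 → include.
Rate on top 4: 0.444. leatherjackets: 0.55 > 0.444 → include.
Optimal diet: beetle grubs, wireworms, cutworms, ant pupae, leatherjackets — 5 of 5 types.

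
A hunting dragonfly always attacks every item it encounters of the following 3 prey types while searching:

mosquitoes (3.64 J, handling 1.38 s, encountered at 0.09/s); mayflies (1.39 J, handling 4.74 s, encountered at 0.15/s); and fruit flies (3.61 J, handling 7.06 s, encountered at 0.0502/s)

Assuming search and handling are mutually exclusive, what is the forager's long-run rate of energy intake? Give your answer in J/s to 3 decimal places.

R = Σλ_iE_i / (1 + Σλ_ih_i)
Numerator: 0.09×3.64 + 0.15×1.39 + 0.0502×3.61 = 0.7173
Denominator: 1 + 0.09×1.38 + 0.15×4.74 + 0.0502×7.06 = 2.19
R = 0.7173/2.19 = 0.3276 J/s

0.328 J/s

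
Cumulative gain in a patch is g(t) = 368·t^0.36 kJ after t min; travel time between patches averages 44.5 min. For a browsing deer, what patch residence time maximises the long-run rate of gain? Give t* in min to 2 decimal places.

Optimal t* satisfies g'(t*) = g(t*)/(T + t*).
g'(t) = 0.36·368·t^-0.64. Setting 0.36·368·t^-0.64 = 368·t^0.36/(44.5+t) gives 0.36(44.5+t) = t, so 0.64·t = 0.36×44.5.
t* = 0.36×44.5/0.64 = 25.03 min.

25.03 min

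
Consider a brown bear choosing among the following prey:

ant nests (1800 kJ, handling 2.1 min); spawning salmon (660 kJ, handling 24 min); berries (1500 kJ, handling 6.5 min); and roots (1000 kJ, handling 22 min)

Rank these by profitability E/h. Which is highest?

Profitability E/h (kJ/min): ant nests = 1800/2.1 = 857, spawning salmon = 660/24 = 27.5, berries = 1500/6.5 = 231, roots = 1000/22 = 45.5.
Ranked: ant nests > berries > roots > spawning salmon.

ant nests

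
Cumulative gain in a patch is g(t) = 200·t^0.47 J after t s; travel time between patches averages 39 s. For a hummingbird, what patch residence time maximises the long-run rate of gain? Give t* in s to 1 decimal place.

Optimal t* satisfies g'(t*) = g(t*)/(T + t*).
g'(t) = 0.47·200·t^-0.53. Setting 0.47·200·t^-0.53 = 200·t^0.47/(39+t) gives 0.47(39+t) = t, so 0.53·t = 0.47×39.
t* = 0.47×39/0.53 = 34.58 s.

34.6 s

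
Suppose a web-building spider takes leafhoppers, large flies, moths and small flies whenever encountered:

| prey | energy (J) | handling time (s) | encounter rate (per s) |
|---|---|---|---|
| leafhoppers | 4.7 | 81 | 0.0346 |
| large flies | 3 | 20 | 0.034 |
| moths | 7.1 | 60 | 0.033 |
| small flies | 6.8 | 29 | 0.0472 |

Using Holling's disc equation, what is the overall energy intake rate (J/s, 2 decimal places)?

Energy encountered per unit search time: 0.0346×4.7 + 0.034×3 + 0.033×7.1 + 0.0472×6.8 = 0.8199 J/s.
Handling time per unit search time: 0.0346×81 + 0.034×20 + 0.033×60 + 0.0472×29 = 6.831.
Rate = 0.8199/(1 + 6.831) = 0.1047 J/s.

0.10 J/s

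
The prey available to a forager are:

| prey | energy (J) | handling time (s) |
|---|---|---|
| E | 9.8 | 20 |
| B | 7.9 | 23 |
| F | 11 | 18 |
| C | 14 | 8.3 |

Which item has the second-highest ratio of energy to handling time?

F

Profitability E/h (J/s): E = 9.8/20 = 0.49, B = 7.9/23 = 0.343, F = 11/18 = 0.611, C = 14/8.3 = 1.69.
Ranked: C > F > E > B.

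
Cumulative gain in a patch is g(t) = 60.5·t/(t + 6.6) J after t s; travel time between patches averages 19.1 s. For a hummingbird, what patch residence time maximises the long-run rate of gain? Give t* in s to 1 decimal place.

Optimal t* satisfies g'(t*) = g(t*)/(T + t*).
g'(t) = 60.5·6.6/(t + 6.6)². Setting 60.5·6.6/(t+6.6)² = 60.5t/[(t+6.6)(19.1+t)] gives 6.6(19.1+t) = t(t+6.6), so t² = 6.6×19.1 = 126.1.
t* = √126.1 = 11.23 s.

11.2 s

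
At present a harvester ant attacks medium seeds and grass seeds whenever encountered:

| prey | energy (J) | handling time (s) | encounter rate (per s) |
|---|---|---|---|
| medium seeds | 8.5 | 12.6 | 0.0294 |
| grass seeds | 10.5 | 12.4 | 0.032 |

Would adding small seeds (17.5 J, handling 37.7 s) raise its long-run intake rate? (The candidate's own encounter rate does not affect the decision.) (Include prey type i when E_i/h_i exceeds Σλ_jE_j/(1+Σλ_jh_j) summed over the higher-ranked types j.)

Yes

Intake rate on the current diet: R = (0.0294×8.5 + 0.032×10.5) / (1 + 0.0294×12.6 + 0.032×12.4) = 0.5859/1.767 = 0.3315 J/s.
Profitability of small seeds: 17.5/37.7 = 0.4642 J/s.
Since 0.4642 > R, including small seeds increases the long-run rate.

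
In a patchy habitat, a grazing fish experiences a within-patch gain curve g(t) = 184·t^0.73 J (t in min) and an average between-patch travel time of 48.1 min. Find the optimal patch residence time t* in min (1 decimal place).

By the marginal value theorem, leave when the instantaneous gain rate g'(t) equals the habitat-wide average g(t)/(T + t).
g'(t) = 0.73·184·t^-0.27. Setting 0.73·184·t^-0.27 = 184·t^0.73/(48.1+t) gives 0.73(48.1+t) = t, so 0.27·t = 0.73×48.1.
t* = 0.73×48.1/0.27 = 130 min.

130.0 min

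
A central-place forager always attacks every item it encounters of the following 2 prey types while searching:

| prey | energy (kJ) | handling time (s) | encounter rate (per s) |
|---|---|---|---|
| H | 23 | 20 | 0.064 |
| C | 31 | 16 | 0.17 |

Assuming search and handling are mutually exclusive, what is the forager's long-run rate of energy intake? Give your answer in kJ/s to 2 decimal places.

R = Σλ_iE_i / (1 + Σλ_ih_i)
Numerator: 0.064×23 + 0.17×31 = 6.742
Denominator: 1 + 0.064×20 + 0.17×16 = 5
R = 6.742/5 = 1.348 kJ/s

1.35 kJ/s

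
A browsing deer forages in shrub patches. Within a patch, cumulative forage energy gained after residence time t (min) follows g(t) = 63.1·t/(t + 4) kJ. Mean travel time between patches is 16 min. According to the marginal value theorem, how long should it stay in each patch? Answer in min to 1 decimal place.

Maximise g(t)/(T+t): set derivative to zero → g'(t)(T+t) = g(t).
g'(t) = 63.1·4/(t + 4)². Setting 63.1·4/(t+4)² = 63.1t/[(t+4)(16+t)] gives 4(16+t) = t(t+4), so t² = 4×16 = 64.
t* = √64 = 8 min.

8.0 min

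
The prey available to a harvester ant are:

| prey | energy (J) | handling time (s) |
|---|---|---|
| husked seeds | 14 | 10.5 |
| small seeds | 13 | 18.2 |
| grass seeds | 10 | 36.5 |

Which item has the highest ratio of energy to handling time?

Profitability E/h (J/s): husked seeds = 14/10.5 = 1.33, small seeds = 13/18.2 = 0.714, grass seeds = 10/36.5 = 0.274.
Ranked: husked seeds > small seeds > grass seeds.

husked seeds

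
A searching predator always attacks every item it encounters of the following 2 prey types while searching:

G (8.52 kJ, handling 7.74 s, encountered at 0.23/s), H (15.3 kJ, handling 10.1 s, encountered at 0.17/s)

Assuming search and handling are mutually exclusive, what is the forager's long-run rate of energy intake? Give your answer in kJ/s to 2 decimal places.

Energy encountered per unit search time: 0.23×8.52 + 0.17×15.3 = 4.561 kJ/s.
Handling time per unit search time: 0.23×7.74 + 0.17×10.1 = 3.497.
Rate = 4.561/(1 + 3.497) = 1.014 kJ/s.

1.01 kJ/s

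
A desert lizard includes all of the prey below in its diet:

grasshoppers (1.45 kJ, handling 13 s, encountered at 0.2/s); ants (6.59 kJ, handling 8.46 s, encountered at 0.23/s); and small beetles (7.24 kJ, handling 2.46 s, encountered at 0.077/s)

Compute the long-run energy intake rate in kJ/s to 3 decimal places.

0.412 kJ/s

R = Σλ_iE_i / (1 + Σλ_ih_i)
Numerator: 0.2×1.45 + 0.23×6.59 + 0.077×7.24 = 2.363
Denominator: 1 + 0.2×13 + 0.23×8.46 + 0.077×2.46 = 5.735
R = 2.363/5.735 = 0.412 kJ/s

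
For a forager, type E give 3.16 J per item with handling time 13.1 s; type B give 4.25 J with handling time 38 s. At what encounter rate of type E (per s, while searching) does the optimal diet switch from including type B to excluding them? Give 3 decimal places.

0.066 per s

At the threshold, the rate on type E alone equals the profitability of type B: λ·3.16/(1 + λ·13.1) = 4.25/38 = 0.1118.
Rearranging, λ(3.16 − 0.1118×13.1) = 0.1118, so λ = 0.1118/1.695 = 0.06599 per s.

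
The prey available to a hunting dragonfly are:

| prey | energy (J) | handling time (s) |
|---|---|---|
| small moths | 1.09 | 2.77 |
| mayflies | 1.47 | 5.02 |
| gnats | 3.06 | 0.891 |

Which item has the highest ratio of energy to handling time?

gnats

Profitability E/h (J/s): small moths = 1.09/2.77 = 0.394, mayflies = 1.47/5.02 = 0.293, gnats = 3.06/0.891 = 3.43.
Ranked: gnats > small moths > mayflies.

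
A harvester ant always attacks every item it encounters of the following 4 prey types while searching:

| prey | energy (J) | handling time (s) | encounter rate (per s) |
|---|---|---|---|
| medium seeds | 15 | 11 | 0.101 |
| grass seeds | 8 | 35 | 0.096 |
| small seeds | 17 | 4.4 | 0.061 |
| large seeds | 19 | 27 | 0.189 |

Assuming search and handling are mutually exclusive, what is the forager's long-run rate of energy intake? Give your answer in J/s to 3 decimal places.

R = (0.101×15 + 0.096×8 + 0.061×17 + 0.189×19) / (1 + 0.101×11 + 0.096×35 + 0.061×4.4 + 0.189×27) = 6.911/10.84 = 0.6374 J/s.

0.637 J/s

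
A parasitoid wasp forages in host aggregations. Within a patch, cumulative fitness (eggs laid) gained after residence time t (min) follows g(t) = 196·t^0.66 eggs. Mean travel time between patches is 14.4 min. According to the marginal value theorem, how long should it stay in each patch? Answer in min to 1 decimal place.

Optimal t* satisfies g'(t*) = g(t*)/(T + t*).
g'(t) = 0.66·196·t^-0.34. Setting 0.66·196·t^-0.34 = 196·t^0.66/(14.4+t) gives 0.66(14.4+t) = t, so 0.34·t = 0.66×14.4.
t* = 0.66×14.4/0.34 = 27.95 min.

28.0 min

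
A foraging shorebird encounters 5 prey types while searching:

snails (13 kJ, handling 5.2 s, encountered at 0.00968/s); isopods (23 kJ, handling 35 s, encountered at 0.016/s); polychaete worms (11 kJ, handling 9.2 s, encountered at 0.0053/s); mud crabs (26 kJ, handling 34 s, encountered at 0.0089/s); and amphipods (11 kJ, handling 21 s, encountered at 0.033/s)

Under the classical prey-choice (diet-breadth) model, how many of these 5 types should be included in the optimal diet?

Rank by E/h (kJ/s): snails 2.5, polychaete worms 1.2, mud crabs 0.765, isopods 0.657, amphipods 0.524. Include each in turn until the next type's E/h falls below the running intake rate.
Rate on top 1: 0.1198. polychaete worms: 1.2 > 0.1198 → include.
Rate on top 2: 0.1675. mud crabs: 0.765 > 0.1675 → include.
Rate on top 3: 0.2965. isopods: 0.657 > 0.2965 → include.
Rate on top 4: 0.3994. amphipods: 0.524 > 0.3994 → include.
Optimal diet: snails, polychaete worms, mud crabs, isopods, amphipods — 5 of 5 types.

5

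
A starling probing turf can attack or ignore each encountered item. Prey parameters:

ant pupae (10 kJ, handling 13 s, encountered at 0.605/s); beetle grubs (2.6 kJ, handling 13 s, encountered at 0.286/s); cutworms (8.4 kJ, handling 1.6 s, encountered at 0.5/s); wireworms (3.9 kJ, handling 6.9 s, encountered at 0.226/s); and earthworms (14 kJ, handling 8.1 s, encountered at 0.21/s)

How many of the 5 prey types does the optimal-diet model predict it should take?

Profitabilities (E/h, kJ/s): cutworms 5.25, earthworms 1.73, ant pupae 0.769, wireworms 0.565, beetle grubs 0.2. Add prey in this order while the next type's profitability exceeds the intake rate on those already taken.
Rate on top 1: 2.333. earthworms: 1.73 < 2.333 → exclude; stop.
Optimal diet: cutworms — 1 of 5 types.

1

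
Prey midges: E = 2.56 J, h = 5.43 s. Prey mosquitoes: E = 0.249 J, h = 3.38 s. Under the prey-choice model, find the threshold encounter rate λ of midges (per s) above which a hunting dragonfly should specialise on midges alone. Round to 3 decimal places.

At the threshold, the rate on midges alone equals the profitability of mosquitoes: λ·2.56/(1 + λ·5.43) = 0.249/3.38 = 0.07367.
Rearranging, λ(2.56 − 0.07367×5.43) = 0.07367, so λ = 0.07367/2.16 = 0.03411 per s.

0.034 per s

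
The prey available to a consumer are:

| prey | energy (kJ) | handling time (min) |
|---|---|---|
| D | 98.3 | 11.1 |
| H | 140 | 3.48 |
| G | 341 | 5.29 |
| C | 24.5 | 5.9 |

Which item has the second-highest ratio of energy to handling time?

In descending order of E/h:
G: 341/5.29 = 64.5 kJ/min
H: 140/3.48 = 40.2 kJ/min
D: 98.3/11.1 = 8.86 kJ/min
C: 24.5/5.9 = 4.15 kJ/min

H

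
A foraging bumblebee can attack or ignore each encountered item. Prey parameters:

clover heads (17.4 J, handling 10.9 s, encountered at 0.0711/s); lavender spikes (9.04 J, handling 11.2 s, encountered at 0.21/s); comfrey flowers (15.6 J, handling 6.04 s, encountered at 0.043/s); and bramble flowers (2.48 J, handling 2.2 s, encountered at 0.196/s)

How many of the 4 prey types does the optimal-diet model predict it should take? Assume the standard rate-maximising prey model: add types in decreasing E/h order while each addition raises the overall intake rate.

Profitabilities (E/h, J/s): comfrey flowers 2.58, clover heads 1.6, bramble flowers 1.13, lavender spikes 0.807. Add prey in this order while the next type's profitability exceeds the intake rate on those already taken.
Rate on top 1: 0.5325. clover heads: 1.6 > 0.5325 → include.
Rate on top 2: 0.9377. bramble flowers: 1.13 > 0.9377 → include.
Rate on top 3: 0.9708. lavender spikes: 0.807 < 0.9708 → exclude; stop.
Optimal diet: comfrey flowers, clover heads, bramble flowers — 3 of 4 types.

3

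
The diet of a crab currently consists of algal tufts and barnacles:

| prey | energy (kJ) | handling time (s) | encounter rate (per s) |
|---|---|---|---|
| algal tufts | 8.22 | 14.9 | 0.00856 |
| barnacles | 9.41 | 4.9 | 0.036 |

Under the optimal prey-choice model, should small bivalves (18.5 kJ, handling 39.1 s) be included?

On algal tufts and barnacles alone, R = ΣλE/(1+Σλh) = 0.4091/1.304 = 0.3138 kJ/s.
Profitability of small bivalves: 18.5/39.1 = 0.4731 kJ/s.
0.4731 > 0.3138, so adding small bivalves raises the average — include it.

Yes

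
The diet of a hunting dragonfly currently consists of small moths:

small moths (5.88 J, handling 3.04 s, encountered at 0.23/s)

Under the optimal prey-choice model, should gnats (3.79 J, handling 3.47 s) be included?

Yes

Intake rate on the current diet: R = (0.23×5.88) / (1 + 0.23×3.04) = 1.352/1.699 = 0.7959 J/s.
gnats: E/h = 3.79/3.47 = 1.092 J/s.
Since 1.092 > R, including gnats increases the long-run rate.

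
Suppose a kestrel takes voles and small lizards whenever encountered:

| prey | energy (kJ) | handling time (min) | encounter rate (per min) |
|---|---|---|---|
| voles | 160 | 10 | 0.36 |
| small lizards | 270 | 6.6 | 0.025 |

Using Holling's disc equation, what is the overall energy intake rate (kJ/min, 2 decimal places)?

R = Σλ_iE_i / (1 + Σλ_ih_i)
Numerator: 0.36×160 + 0.025×270 = 64.35
Denominator: 1 + 0.36×10 + 0.025×6.6 = 4.765
R = 64.35/4.765 = 13.5 kJ/min

13.50 kJ/min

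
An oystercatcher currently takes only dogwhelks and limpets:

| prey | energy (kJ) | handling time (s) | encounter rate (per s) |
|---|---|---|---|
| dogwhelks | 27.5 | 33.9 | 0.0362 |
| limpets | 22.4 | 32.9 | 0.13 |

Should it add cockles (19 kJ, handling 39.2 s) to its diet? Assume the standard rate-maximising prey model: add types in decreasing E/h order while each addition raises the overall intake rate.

No

Intake rate on the current diet: R = (0.0362×27.5 + 0.13×22.4) / (1 + 0.0362×33.9 + 0.13×32.9) = 3.907/6.504 = 0.6008 kJ/s.
cockles: E/h = 19/39.2 = 0.4847 kJ/s.
0.4847 < 0.6008, so adding cockles would lower the average — exclude it.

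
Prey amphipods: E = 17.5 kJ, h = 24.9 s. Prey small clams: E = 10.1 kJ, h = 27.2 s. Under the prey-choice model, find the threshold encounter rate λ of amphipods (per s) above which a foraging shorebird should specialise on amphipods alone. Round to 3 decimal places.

0.045 per s

The zero-one rule: include small clams iff E₂/h₂ > λE₁/(1+λh₁). Equality gives the switch point.
λE₁h₂ = E₂ + λE₂h₁ ⇒ λ = E₂/(E₁h₂ − E₂h₁) = 10.1/(476 − 251.5) = 0.04499 per s.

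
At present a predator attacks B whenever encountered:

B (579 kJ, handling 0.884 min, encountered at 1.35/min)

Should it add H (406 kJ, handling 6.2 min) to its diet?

No

On B alone, R = ΣλE/(1+Σλh) = 781.7/2.193 = 356.4 kJ/min.
Profitability of H: 406/6.2 = 65.48 kJ/min.
Since 65.48 < R, time spent handling H is better spent searching.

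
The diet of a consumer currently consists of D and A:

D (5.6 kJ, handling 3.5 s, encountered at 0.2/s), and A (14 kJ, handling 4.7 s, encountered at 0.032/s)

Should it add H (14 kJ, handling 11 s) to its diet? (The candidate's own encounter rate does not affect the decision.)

Yes

Intake rate on the current diet: R = (0.2×5.6 + 0.032×14) / (1 + 0.2×3.5 + 0.032×4.7) = 1.568/1.85 = 0.8474 kJ/s.
H: E/h = 14/11 = 1.273 kJ/s.
1.273 > 0.8474, so adding H raises the average — include it.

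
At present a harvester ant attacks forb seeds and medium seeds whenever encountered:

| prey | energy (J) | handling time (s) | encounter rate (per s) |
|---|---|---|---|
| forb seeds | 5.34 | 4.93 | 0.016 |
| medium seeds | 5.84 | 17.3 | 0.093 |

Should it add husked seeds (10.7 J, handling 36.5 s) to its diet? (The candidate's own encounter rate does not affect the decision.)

Yes

Intake rate on the current diet: R = (0.016×5.34 + 0.093×5.84) / (1 + 0.016×4.93 + 0.093×17.3) = 0.6286/2.688 = 0.2339 J/s.
Profitability of husked seeds: 10.7/36.5 = 0.2932 J/s.
Since 0.2932 > R, including husked seeds increases the long-run rate.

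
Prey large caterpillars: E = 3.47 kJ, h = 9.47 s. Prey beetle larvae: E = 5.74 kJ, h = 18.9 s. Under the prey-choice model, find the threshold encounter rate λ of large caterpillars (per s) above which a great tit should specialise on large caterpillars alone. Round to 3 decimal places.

0.511 per s

Drop beetle larvae once their profitability E₂/h₂ falls below the rate achievable on large caterpillars alone: E₂/h₂ = λE₁/(1 + λh₁).
Solve for λ: λE₁h₂ = E₂(1 + λh₁) → λ(E₁h₂ − E₂h₁) = E₂ → λ = E₂/(E₁h₂ − E₂h₁).
λ = 5.74/(3.47×18.9 − 5.74×9.47) = 5.74/11.23 = 0.5113 per s.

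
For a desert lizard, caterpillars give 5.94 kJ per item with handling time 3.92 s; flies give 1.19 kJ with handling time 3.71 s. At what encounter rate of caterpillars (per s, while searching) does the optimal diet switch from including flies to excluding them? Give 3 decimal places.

At the threshold, the rate on caterpillars alone equals the profitability of flies: λ·5.94/(1 + λ·3.92) = 1.19/3.71 = 0.3208.
Rearranging, λ(5.94 − 0.3208×3.92) = 0.3208, so λ = 0.3208/4.683 = 0.0685 per s.

0.068 per s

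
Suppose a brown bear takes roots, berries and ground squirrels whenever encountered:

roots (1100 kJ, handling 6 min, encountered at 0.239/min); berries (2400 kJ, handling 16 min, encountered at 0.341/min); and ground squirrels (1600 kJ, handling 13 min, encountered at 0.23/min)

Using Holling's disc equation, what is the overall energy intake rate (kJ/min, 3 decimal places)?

R = Σλ_iE_i / (1 + Σλ_ih_i)
Numerator: 0.239×1100 + 0.341×2400 + 0.23×1600 = 1449
Denominator: 1 + 0.239×6 + 0.341×16 + 0.23×13 = 10.88
R = 1449/10.88 = 133.2 kJ/min

133.208 kJ/min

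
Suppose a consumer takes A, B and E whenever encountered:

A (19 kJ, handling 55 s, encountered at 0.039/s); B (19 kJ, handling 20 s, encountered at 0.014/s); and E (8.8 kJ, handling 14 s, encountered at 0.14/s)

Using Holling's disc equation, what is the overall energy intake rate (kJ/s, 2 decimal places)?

R = Σλ_iE_i / (1 + Σλ_ih_i)
Numerator: 0.039×19 + 0.014×19 + 0.14×8.8 = 2.239
Denominator: 1 + 0.039×55 + 0.014×20 + 0.14×14 = 5.385
R = 2.239/5.385 = 0.4158 kJ/s

0.42 kJ/s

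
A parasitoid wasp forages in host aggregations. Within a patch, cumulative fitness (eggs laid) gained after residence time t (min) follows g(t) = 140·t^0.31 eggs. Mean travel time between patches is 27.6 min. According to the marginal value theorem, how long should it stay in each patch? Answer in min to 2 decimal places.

12.40 min

By the marginal value theorem, leave when the instantaneous gain rate g'(t) equals the habitat-wide average g(t)/(T + t).
g'(t) = 0.31·140·t^-0.69. Setting 0.31·140·t^-0.69 = 140·t^0.31/(27.6+t) gives 0.31(27.6+t) = t, so 0.69·t = 0.31×27.6.
t* = 0.31×27.6/0.69 = 12.4 min.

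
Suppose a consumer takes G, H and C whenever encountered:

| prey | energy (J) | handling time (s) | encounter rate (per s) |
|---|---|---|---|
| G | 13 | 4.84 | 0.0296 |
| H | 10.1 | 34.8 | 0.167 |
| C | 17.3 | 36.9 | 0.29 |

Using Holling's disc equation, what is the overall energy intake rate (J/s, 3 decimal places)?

0.401 J/s

Energy encountered per unit search time: 0.0296×13 + 0.167×10.1 + 0.29×17.3 = 7.088 J/s.
Handling time per unit search time: 0.0296×4.84 + 0.167×34.8 + 0.29×36.9 = 16.66.
Rate = 7.088/(1 + 16.66) = 0.4015 J/s.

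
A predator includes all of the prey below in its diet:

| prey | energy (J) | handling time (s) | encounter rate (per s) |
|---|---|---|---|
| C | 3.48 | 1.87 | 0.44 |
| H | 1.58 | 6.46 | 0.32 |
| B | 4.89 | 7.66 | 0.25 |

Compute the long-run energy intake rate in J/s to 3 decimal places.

R = Σλ_iE_i / (1 + Σλ_ih_i)
Numerator: 0.44×3.48 + 0.32×1.58 + 0.25×4.89 = 3.259
Denominator: 1 + 0.44×1.87 + 0.32×6.46 + 0.25×7.66 = 5.805
R = 3.259/5.805 = 0.5615 J/s

0.561 J/s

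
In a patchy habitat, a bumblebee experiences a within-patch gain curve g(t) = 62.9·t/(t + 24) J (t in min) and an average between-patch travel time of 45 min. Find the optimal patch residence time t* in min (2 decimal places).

32.86 min

Optimal t* satisfies g'(t*) = g(t*)/(T + t*).
g'(t) = 62.9·24/(t + 24)². Setting 62.9·24/(t+24)² = 62.9t/[(t+24)(45+t)] gives 24(45+t) = t(t+24), so t² = 24×45 = 1080.
t* = √1080 = 32.86 min.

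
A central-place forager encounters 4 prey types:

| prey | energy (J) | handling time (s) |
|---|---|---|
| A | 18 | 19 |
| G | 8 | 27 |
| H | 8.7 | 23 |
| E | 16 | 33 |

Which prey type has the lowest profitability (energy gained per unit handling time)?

G

Profitability E/h (J/s): A = 18/19 = 0.947, G = 8/27 = 0.296, H = 8.7/23 = 0.378, E = 16/33 = 0.485.
Ranked: A > E > H > G.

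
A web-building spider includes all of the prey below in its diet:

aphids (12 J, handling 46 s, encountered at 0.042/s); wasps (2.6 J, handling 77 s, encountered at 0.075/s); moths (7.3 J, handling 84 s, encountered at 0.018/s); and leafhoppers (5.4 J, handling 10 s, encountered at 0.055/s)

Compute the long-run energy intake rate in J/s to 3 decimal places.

R = (0.042×12 + 0.075×2.6 + 0.018×7.3 + 0.055×5.4) / (1 + 0.042×46 + 0.075×77 + 0.018×84 + 0.055×10) = 1.127/10.77 = 0.1047 J/s.

0.105 J/s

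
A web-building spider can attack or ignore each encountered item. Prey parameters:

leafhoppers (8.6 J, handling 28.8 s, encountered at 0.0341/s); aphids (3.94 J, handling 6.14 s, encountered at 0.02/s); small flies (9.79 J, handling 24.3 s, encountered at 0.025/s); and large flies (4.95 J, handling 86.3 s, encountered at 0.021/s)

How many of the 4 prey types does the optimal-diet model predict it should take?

3

Profitabilities (E/h, J/s): aphids 0.642, small flies 0.403, leafhoppers 0.299, large flies 0.0574. Add prey in this order while the next type's profitability exceeds the intake rate on those already taken.
Rate on top 1: 0.07018. small flies: 0.403 > 0.07018 → include.
Rate on top 2: 0.187. leafhoppers: 0.299 > 0.187 → include.
Rate on top 3: 0.2274. large flies: 0.0574 < 0.2274 → exclude; stop.
Optimal diet: aphids, small flies, leafhoppers — 3 of 4 types.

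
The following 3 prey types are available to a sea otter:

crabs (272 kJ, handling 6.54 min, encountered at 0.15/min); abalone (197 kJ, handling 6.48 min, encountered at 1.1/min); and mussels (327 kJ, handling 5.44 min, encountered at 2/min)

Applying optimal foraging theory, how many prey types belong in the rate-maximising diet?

Rank by E/h (kJ/min): mussels 60.1, crabs 41.6, abalone 30.4. Include each in turn until the next type's E/h falls below the running intake rate.
Rate on top 1: 55.05. crabs: 41.6 < 55.05 → exclude; stop.
Optimal diet: mussels — 1 of 3 types.

1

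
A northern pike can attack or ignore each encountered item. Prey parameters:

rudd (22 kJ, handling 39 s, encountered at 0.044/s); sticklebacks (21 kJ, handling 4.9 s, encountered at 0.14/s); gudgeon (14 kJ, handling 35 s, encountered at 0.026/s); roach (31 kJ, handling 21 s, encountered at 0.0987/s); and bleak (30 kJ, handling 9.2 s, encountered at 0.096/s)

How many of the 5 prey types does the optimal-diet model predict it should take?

2

Profitabilities (E/h, kJ/s): sticklebacks 4.29, bleak 3.26, roach 1.48, rudd 0.564, gudgeon 0.4. Add prey in this order while the next type's profitability exceeds the intake rate on those already taken.
Rate on top 1: 1.744. bleak: 3.26 > 1.744 → include.
Rate on top 2: 2.265. roach: 1.48 < 2.265 → exclude; stop.
Optimal diet: sticklebacks, bleak — 2 of 5 types.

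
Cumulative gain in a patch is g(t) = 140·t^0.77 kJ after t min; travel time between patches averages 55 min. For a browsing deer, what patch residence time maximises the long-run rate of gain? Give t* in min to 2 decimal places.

Maximise g(t)/(T+t): set derivative to zero → g'(t)(T+t) = g(t).
g'(t) = 0.77·140·t^-0.23. Setting 0.77·140·t^-0.23 = 140·t^0.77/(55+t) gives 0.77(55+t) = t, so 0.23·t = 0.77×55.
t* = 0.77×55/0.23 = 184.1 min.

184.13 min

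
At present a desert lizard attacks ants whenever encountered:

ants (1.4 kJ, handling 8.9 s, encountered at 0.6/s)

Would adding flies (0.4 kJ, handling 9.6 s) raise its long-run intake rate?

No

On ants alone, R = ΣλE/(1+Σλh) = 0.84/6.34 = 0.1325 kJ/s.
Profitability of flies: 0.4/9.6 = 0.04167 kJ/s.
Since 0.04167 < R, time spent handling flies is better spent searching.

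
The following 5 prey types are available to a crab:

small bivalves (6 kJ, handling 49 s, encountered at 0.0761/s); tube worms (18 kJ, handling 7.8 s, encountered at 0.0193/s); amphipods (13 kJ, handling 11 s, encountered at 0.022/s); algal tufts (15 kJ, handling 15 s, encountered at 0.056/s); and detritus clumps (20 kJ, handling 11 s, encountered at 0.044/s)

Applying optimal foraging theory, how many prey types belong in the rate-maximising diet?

Rank by E/h (kJ/s): tube worms 2.31, detritus clumps 1.82, amphipods 1.18, algal tufts 1, small bivalves 0.122. Include each in turn until the next type's E/h falls below the running intake rate.
Rate on top 1: 0.3019. detritus clumps: 1.82 > 0.3019 → include.
Rate on top 2: 0.7509. amphipods: 1.18 > 0.7509 → include.
Rate on top 3: 0.8065. algal tufts: 1 > 0.8065 → include.
Rate on top 4: 0.8663. small bivalves: 0.122 < 0.8663 → exclude; stop.
Optimal diet: tube worms, detritus clumps, amphipods, algal tufts — 4 of 5 types.

4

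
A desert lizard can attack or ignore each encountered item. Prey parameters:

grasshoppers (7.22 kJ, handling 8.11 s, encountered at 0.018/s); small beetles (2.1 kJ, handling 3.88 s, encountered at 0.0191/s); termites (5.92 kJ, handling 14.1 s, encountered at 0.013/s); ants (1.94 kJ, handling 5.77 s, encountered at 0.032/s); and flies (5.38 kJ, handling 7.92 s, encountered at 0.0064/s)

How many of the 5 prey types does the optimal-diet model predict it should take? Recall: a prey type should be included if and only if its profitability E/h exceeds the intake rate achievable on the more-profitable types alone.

5

E/h in descending order: grasshoppers 0.89, flies 0.679, small beetles 0.541, termites 0.42, ants 0.336 kJ/s. The optimal diet is the largest prefix of this list for which every included type satisfies E_i/h_i > R on the types above it.
Rate on top 1: 0.1134. flies: 0.679 > 0.1134 → include.
Rate on top 2: 0.1374. small beetles: 0.541 > 0.1374 → include.
Rate on top 3: 0.1609. termites: 0.42 > 0.1609 → include.
Rate on top 4: 0.1936. ants: 0.336 > 0.1936 → include.
Optimal diet: grasshoppers, flies, small beetles, termites, ants — 5 of 5 types.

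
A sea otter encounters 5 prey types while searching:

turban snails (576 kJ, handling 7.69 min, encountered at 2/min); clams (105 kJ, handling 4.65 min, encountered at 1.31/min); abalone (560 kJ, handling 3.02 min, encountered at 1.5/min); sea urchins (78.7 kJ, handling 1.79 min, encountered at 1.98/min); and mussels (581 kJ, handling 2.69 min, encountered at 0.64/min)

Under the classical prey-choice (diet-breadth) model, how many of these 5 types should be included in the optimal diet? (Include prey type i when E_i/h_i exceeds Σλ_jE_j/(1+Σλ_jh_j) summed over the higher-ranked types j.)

2

E/h in descending order: mussels 216, abalone 185, turban snails 74.9, sea urchins 44, clams 22.6 kJ/min. The optimal diet is the largest prefix of this list for which every included type satisfies E_i/h_i > R on the types above it.
Rate on top 1: 136.6. abalone: 185 > 136.6 → include.
Rate on top 2: 167.1. turban snails: 74.9 < 167.1 → exclude; stop.
Optimal diet: mussels, abalone — 2 of 5 types.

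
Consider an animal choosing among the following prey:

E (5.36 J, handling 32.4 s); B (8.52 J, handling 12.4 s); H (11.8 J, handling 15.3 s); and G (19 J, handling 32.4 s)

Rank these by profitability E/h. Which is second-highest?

B

Profitability E/h (J/s): E = 5.36/32.4 = 0.165, B = 8.52/12.4 = 0.687, H = 11.8/15.3 = 0.771, G = 19/32.4 = 0.586.
Ranked: H > B > G > E.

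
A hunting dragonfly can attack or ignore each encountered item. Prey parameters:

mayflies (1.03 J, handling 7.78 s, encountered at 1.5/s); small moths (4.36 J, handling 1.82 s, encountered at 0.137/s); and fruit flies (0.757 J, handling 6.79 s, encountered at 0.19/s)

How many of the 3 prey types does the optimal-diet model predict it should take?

1

Rank by E/h (J/s): small moths 2.4, mayflies 0.132, fruit flies 0.111. Include each in turn until the next type's E/h falls below the running intake rate.
Rate on top 1: 0.4781. mayflies: 0.132 < 0.4781 → exclude; stop.
Optimal diet: small moths — 1 of 3 types.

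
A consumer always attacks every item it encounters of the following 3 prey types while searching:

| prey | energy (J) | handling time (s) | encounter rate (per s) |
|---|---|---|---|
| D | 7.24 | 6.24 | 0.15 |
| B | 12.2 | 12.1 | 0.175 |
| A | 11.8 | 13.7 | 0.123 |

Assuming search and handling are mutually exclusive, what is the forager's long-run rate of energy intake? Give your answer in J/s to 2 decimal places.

0.81 J/s

R = (0.15×7.24 + 0.175×12.2 + 0.123×11.8) / (1 + 0.15×6.24 + 0.175×12.1 + 0.123×13.7) = 4.672/5.739 = 0.8142 J/s.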